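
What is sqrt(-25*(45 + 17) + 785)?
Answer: 3*I*sqrt(85) ≈ 27.659*I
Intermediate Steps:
sqrt(-25*(45 + 17) + 785) = sqrt(-25*62 + 785) = sqrt(-1550 + 785) = sqrt(-765) = 3*I*sqrt(85)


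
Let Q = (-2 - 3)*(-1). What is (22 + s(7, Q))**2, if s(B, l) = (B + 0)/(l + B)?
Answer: 73441/144 ≈ 510.01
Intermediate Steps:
Q = 5 (Q = -5*(-1) = 5)
s(B, l) = B/(B + l)
(22 + s(7, Q))**2 = (22 + 7/(7 + 5))**2 = (22 + 7/12)**2 = (271/12)**2 = 73441/144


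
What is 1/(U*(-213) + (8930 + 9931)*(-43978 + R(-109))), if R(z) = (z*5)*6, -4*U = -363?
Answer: -4/3564655431 ≈ -1.1221e-9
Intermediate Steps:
U = 363/4 (U = -¼*(-363) = 363/4 ≈ 90.750)
R(z) = 30*z (R(z) = (5*z)*6 = 30*z)
1/(U*(-213) + (8930 + 9931)*(-43978 + R(-109))) = 1/((363/4)*(-213) + (8930 + 9931)*(-43978 + 30*(-109))) = 1/(-77319/4 + 18861*(-43978 - 3270)) = 1/(-77319/4 + 18861*(-47248)) = 1/(-77319/4 - 891144528) = 1/(-3564655431/4) = -4/3564655431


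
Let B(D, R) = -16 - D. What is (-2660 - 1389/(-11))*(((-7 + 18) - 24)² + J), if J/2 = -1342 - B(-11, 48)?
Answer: 69816855/11 ≈ 6.3470e+6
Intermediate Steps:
J = -2674 (J = 2*(-1342 - (-16 - 1*(-11))) = 2*(-1342 - (-16 + 11)) = 2*(-1342 - 1*(-5)) = 2*(-1342 + 5) = 2*(-1337) = -2674)
(-2660 - 1389/(-11))*(((-7 + 18) - 24)² + J) = (-2660 - 1389/(-11))*(((-7 + 18) - 24)² - 2674) = (-2660 - 1389*(-1/11))*((11 - 24)² - 2674) = (-2660 + 1389/11)*((-13)² - 2674) = -27871*(169 - 2674)/11 = -27871/11*(-2505) = 69816855/11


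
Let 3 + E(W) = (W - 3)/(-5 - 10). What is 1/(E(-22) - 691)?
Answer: -3/2077 ≈ -0.0014444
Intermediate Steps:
E(W) = -14/5 - W/15 (E(W) = -3 + (W - 3)/(-5 - 10) = -3 + (-3 + W)/(-15) = -3 + (-3 + W)*(-1/15) = -3 + (1/5 - W/15) = -14/5 - W/15)
1/(E(-22) - 691) = 1/((-14/5 - 1/15*(-22)) - 691) = 1/((-14/5 + 22/15) - 691) = 1/(-4/3 - 691) = 1/(-2077/3) = -3/2077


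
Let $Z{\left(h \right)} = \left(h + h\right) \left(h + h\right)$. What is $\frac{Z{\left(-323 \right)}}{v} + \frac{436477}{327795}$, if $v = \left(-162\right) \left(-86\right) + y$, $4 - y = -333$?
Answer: $\frac{7527483607}{246174045} \approx 30.578$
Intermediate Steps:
$y = 337$ ($y = 4 - -333 = 4 + 333 = 337$)
$Z{\left(h \right)} = 4 h^{2}$ ($Z{\left(h \right)} = 2 h 2 h = 4 h^{2}$)
$v = 14269$ ($v = \left(-162\right) \left(-86\right) + 337 = 13932 + 337 = 14269$)
$\frac{Z{\left(-323 \right)}}{v} + \frac{436477}{327795} = \frac{4 \left(-323\right)^{2}}{14269} + \frac{436477}{327795} = 4 \cdot 104329 \cdot \frac{1}{14269} + 436477 \cdot \frac{1}{327795} = 417316 \cdot \frac{1}{14269} + \frac{436477}{327795} = \frac{21964}{751} + \frac{436477}{327795} = \frac{7527483607}{246174045}$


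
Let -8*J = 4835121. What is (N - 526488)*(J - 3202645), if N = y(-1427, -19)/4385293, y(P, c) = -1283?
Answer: 70317587730847729027/35082344 ≈ 2.0044e+12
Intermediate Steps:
J = -4835121/8 (J = -1/8*4835121 = -4835121/8 ≈ -6.0439e+5)
N = -1283/4385293 ≈ -0.00029257
(N - 526488)*(J - 3202645) = (-1283/4385293 - 526488)*(-4835121/8 - 3202645) = -2308804142267/4385293*(-30456281/8) = 70317587730847729027/35082344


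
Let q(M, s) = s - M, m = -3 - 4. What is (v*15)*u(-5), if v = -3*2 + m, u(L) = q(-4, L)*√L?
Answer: 195*I*√5 ≈ 436.03*I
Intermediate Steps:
m = -7
u(L) = √L*(4 + L) (u(L) = (L - 1*(-4))*√L = (L + 4)*√L = (4 + L)*√L = √L*(4 + L))
v = -13 (v = -3*2 - 7 = -6 - 7 = -13)
(v*15)*u(-5) = (-13*15)*(√(-5)*(4 - 5)) = -195*I*√5*(-1) = -(-195)*I*√5 = 195*I*√5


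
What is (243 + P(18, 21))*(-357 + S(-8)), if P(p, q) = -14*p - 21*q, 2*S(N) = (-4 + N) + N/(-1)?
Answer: 161550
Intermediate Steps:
S(N) = -2 (S(N) = ((-4 + N) + N/(-1))/2 = ((-4 + N) + N*(-1))/2 = ((-4 + N) - N)/2 = (1/2)*(-4) = -2)
P(p, q) = -21*q - 14*p
(243 + P(18, 21))*(-357 + S(-8)) = (243 + (-21*21 - 14*18))*(-357 - 2) = (243 + (-441 - 252))*(-359) = (243 - 693)*(-359) = -450*(-359) = 161550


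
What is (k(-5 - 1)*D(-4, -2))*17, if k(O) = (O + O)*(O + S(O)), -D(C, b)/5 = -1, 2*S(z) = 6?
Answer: 3060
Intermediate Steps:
S(z) = 3 (S(z) = (½)*6 = 3)
D(C, b) = 5 (D(C, b) = -5*(-1) = 5)
k(O) = 2*O*(3 + O) (k(O) = (O + O)*(O + 3) = (2*O)*(3 + O) = 2*O*(3 + O))
(k(-5 - 1)*D(-4, -2))*17 = ((2*(-5 - 1)*(3 + (-5 - 1)))*5)*17 = ((2*(-6)*(3 - 6))*5)*17 = ((2*(-6)*(-3))*5)*17 = (36*5)*17 = 180*17 = 3060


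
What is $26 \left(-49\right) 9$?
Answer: $-11466$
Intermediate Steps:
$26 \left(-49\right) 9 = \left(-1274\right) 9 = -11466$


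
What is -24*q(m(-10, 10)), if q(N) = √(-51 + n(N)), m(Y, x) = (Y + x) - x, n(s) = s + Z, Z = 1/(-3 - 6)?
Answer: -40*I*√22 ≈ -187.62*I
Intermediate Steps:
Z = -⅑ (Z = 1/(-9) = -⅑ ≈ -0.11111)
n(s) = -⅑ + s (n(s) = s - ⅑ = -⅑ + s)
m(Y, x) = Y
q(N) = √(-460/9 + N) (q(N) = √(-51 + (-⅑ + N)) = √(-460/9 + N))
-24*q(m(-10, 10)) = -8*√(-460 + 9*(-10)) = -8*√(-460 - 90) = -8*√(-550) = -8*5*I*√22 = -40*I*√22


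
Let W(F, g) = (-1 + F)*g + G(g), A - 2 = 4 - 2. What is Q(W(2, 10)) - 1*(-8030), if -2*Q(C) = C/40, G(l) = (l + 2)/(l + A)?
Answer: 1124181/140 ≈ 8029.9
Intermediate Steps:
A = 4 (A = 2 + (4 - 2) = 2 + 2 = 4)
G(l) = (2 + l)/(4 + l) (G(l) = (l + 2)/(l + 4) = (2 + l)/(4 + l))
W(F, g) = g*(-1 + F) + (2 + g)/(4 + g) (W(F, g) = (-1 + F)*g + (2 + g)/(4 + g) = g*(-1 + F) + (2 + g)/(4 + g))
Q(C) = -C/80 (Q(C) = -C/(2*40) = -C/80)
Q(W(2, 10)) - 1*(-8030) = -(2 + 10 + 10*(-1 + 2)*(4 + 10))/(80*(4 + 10)) - 1*(-8030) = -(2 + 10 + 10*1*14)/(80*14) + 8030 = -(2 + 10 + 140)/1120 + 8030 = -152/1120 + 8030 = -1/80*76/7 + 8030 = -19/140 + 8030 = 1124181/140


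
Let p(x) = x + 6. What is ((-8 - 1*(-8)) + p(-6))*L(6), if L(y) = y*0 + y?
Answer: 0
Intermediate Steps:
p(x) = 6 + x
L(y) = y (L(y) = 0 + y = y)
((-8 - 1*(-8)) + p(-6))*L(6) = ((-8 - 1*(-8)) + (6 - 6))*6 = ((-8 + 8) + 0)*6 = (0 + 0)*6 = 0*6 = 0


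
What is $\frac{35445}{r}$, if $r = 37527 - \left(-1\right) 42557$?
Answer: $\frac{35445}{80084} \approx 0.4426$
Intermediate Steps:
$r = 80084$ ($r = 37527 - -42557 = 37527 + 42557 = 80084$)
$\frac{35445}{r} = \frac{35445}{80084}$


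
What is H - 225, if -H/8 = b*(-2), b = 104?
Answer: 1439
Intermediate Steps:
H = 1664 (H = -832*(-2) = -8*(-208) = 1664)
H - 225 = 1664 - 225 = 1439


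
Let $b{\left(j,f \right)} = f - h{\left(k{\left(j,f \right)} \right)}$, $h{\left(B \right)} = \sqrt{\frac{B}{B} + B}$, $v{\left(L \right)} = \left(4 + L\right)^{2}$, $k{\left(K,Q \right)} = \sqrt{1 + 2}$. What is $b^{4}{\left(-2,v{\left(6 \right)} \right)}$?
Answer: $\left(-100 + \sqrt{1 + \sqrt{3}}\right)^{4} \approx 9.3551 \cdot 10^{7}$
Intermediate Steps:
$k{\left(K,Q \right)} = \sqrt{3}$
$h{\left(B \right)} = \sqrt{1 + B}$
$b{\left(j,f \right)} = f - \sqrt{1 + \sqrt{3}}$
$b^{4}{\left(-2,v{\left(6 \right)} \right)} = \left(\left(4 + 6\right)^{2} - \sqrt{1 + \sqrt{3}}\right)^{4} = \left(10^{2} - \sqrt{1 + \sqrt{3}}\right)^{4} = \left(100 - \sqrt{1 + \sqrt{3}}\right)^{4}$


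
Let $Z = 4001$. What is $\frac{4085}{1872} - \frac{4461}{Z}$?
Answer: $\frac{7993093}{7489872} \approx 1.0672$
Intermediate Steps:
$\frac{4085}{1872} - \frac{4461}{Z} = \frac{4085}{1872} - \frac{4461}{4001} = \frac{7993093}{7489872}$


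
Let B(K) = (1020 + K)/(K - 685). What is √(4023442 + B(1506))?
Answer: 2*√677991735742/821 ≈ 2005.9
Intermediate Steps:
B(K) = (1020 + K)/(-685 + K)
√(4023442 + B(1506)) = √(4023442 + (1020 + 1506)/(-685 + 1506)) = √(4023442 + 2526/821) = √(3303248408/821) = 2*√677991735742/821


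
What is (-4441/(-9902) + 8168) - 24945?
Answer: -166121413/9902 ≈ -16777.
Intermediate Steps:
(-4441/(-9902) + 8168) - 24945 = (-4441*(-1/9902) + 8168) - 24945 = (4441/9902 + 8168) - 24945 = 80883977/9902 - 24945 = -166121413/9902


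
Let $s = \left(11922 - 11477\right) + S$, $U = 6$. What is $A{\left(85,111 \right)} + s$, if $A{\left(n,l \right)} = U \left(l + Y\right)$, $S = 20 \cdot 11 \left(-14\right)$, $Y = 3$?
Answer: $-1951$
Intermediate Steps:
$S = -3080$ ($S = 220 \left(-14\right) = -3080$)
$A{\left(n,l \right)} = 18 + 6 l$ ($A{\left(n,l \right)} = 6 \left(l + 3\right) = 6 \left(3 + l\right) = 18 + 6 l$)
$s = -2635$ ($s = \left(11922 - 11477\right) - 3080 = 445 - 3080 = -2635$)
$A{\left(85,111 \right)} + s = \left(18 + 6 \cdot 111\right) - 2635 = \left(18 + 666\right) - 2635 = 684 - 2635 = -1951$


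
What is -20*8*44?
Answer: -7040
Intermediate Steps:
-20*8*44 = -160*44 = -7040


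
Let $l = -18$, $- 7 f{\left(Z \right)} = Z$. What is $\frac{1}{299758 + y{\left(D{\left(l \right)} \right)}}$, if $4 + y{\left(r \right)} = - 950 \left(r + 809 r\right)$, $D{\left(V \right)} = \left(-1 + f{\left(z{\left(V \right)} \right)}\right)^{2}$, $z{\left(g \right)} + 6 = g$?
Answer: $- \frac{49}{207697554} \approx -2.3592 \cdot 10^{-7}$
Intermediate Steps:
$z{\left(g \right)} = -6 + g$
$f{\left(Z \right)} = - \frac{Z}{7}$
$D{\left(V \right)} = \left(- \frac{1}{7} - \frac{V}{7}\right)^{2}$ ($D{\left(V \right)} = \left(-1 - \frac{-6 + V}{7}\right)^{2} = \left(-1 - \left(- \frac{6}{7} + \frac{V}{7}\right)\right)^{2} = \left(- \frac{1}{7} - \frac{V}{7}\right)^{2}$)
$y{\left(r \right)} = -4 - 769500 r$ ($y{\left(r \right)} = -4 - 950 \left(r + 809 r\right) = -4 - 950 \cdot 810 r = -4 - 769500 r$)
$\frac{1}{299758 + y{\left(D{\left(l \right)} \right)}} = \frac{1}{299758 - \left(4 + 769500 \frac{\left(1 - 18\right)^{2}}{49}\right)} = \frac{1}{299758 - \left(4 + 769500 \frac{\left(-17\right)^{2}}{49}\right)} = \frac{1}{299758 - \left(4 + 769500 \cdot \frac{1}{49} \cdot 289\right)} = \frac{1}{299758 - \frac{222385696}{49}} = \frac{1}{- \frac{207697554}{49}} = - \frac{49}{207697554}$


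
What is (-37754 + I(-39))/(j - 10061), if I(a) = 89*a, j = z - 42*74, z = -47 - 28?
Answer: 41225/13244 ≈ 3.1127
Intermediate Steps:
z = -75
j = -3183 (j = -75 - 42*74 = -75 - 3108 = -3183)
(-37754 + I(-39))/(j - 10061) = (-37754 + 89*(-39))/(-3183 - 10061) = (-37754 - 3471)/(-13244) = -41225*(-1/13244) = 41225/13244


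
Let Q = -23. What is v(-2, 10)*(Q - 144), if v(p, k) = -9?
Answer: 1503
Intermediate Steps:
v(-2, 10)*(Q - 144) = -9*(-23 - 144) = -9*(-167) = 1503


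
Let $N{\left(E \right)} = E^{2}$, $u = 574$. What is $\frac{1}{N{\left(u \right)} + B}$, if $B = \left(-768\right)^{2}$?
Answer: $\frac{1}{919300} \approx 1.0878 \cdot 10^{-6}$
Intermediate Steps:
$B = 589824$
$\frac{1}{N{\left(u \right)} + B} = \frac{1}{574^{2} + 589824} = \frac{1}{329476 + 589824} = \frac{1}{919300}$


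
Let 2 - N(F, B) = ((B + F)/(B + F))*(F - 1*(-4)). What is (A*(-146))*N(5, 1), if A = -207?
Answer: -211554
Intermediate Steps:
N(F, B) = -2 - F (N(F, B) = 2 - (B + F)/(B + F)*(F - 1*(-4)) = 2 - (F + 4) = 2 - (4 + F) = 2 + (-4 - F) = -2 - F)
(A*(-146))*N(5, 1) = (-207*(-146))*(-2 - 1*5) = 30222*(-2 - 5) = 30222*(-7) = -211554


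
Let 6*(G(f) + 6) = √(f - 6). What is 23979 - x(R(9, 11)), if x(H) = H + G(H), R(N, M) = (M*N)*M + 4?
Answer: 22892 - √1087/6 ≈ 22887.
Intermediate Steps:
R(N, M) = 4 + N*M² (R(N, M) = N*M² + 4 = 4 + N*M²)
G(f) = -6 + √(-6 + f)/6 (G(f) = -6 + √(f - 6)/6 = -6 + √(-6 + f)/6)
x(H) = -6 + H + √(-6 + H)/6 (x(H) = H + (-6 + √(-6 + H)/6) = -6 + H + √(-6 + H)/6)
23979 - x(R(9, 11)) = 23979 - (-6 + (4 + 9*11²) + √(-6 + (4 + 9*11²))/6) = 23979 - (-6 + (4 + 9*121) + √(-6 + (4 + 9*121))/6) = 23979 - (-6 + (4 + 1089) + √(-6 + (4 + 1089))/6) = 23979 - (-6 + 1093 + √(-6 + 1093)/6) = 23979 - (-6 + 1093 + √1087/6) = 23979 - (1087 + √1087/6) = 23979 + (-1087 - √1087/6) = 22892 - √1087/6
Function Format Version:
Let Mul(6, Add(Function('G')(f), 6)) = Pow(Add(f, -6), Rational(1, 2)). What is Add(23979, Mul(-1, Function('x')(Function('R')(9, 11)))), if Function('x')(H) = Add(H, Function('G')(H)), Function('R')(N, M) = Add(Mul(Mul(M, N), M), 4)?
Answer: Add(22892, Mul(Rational(-1, 6), Pow(1087, Rational(1, 2)))) ≈ 22887.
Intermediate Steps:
Function('R')(N, M) = Add(4, Mul(N, Pow(M, 2))) (Function('R')(N, M) = Add(Mul(N, Pow(M, 2)), 4) = Add(4, Mul(N, Pow(M, 2))))
Function('G')(f) = Add(-6, Mul(Rational(1, 6), Pow(Add(-6, f), Rational(1, 2)))) (Function('G')(f) = Add(-6, Mul(Rational(1, 6), Pow(Add(f, -6), Rational(1, 2)))) = Add(-6, Mul(Rational(1, 6), Pow(Add(-6, f), Rational(1, 2)))))
Function('x')(H) = Add(-6, H, Mul(Rational(1, 6), Pow(Add(-6, H), Rational(1, 2)))) (Function('x')(H) = Add(H, Add(-6, Mul(Rational(1, 6), Pow(Add(-6, H), Rational(1, 2))))) = Add(-6, H, Mul(Rational(1, 6), Pow(Add(-6, H), Rational(1, 2)))))
Add(23979, Mul(-1, Function('x')(Function('R')(9, 11)))) = Add(23979, Mul(-1, Add(-6, Add(4, Mul(9, Pow(11, 2))), Mul(Rational(1, 6), Pow(Add(-6, Add(4, Mul(9, Pow(11, 2)))), Rational(1, 2)))))) = Add(23979, Mul(-1, Add(-6, Add(4, Mul(9, 121)), Mul(Rational(1, 6), Pow(Add(-6, Add(4, Mul(9, 121))), Rational(1, 2)))))) = Add(23979, Mul(-1, Add(-6, Add(4, 1089), Mul(Rational(1, 6), Pow(Add(-6, Add(4, 1089)), Rational(1, 2)))))) = Add(23979, Mul(-1, Add(-6, 1093, Mul(Rational(1, 6), Pow(Add(-6, 1093), Rational(1, 2)))))) = Add(23979, Mul(-1, Add(-6, 1093, Mul(Rational(1, 6), Pow(1087, Rational(1, 2)))))) = Add(23979, Mul(-1, Add(1087, Mul(Rational(1, 6), Pow(1087, Rational(1, 2)))))) = Add(23979, Add(-1087, Mul(Rational(-1, 6), Pow(1087, Rational(1, 2))))) = Add(22892, Mul(Rational(-1, 6), Pow(1087, Rational(1, 2))))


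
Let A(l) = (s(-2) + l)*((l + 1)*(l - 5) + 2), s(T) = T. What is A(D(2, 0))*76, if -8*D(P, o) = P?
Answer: 5301/16 ≈ 331.31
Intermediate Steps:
D(P, o) = -P/8
A(l) = (-2 + l)*(2 + (1 + l)*(-5 + l)) (A(l) = (-2 + l)*((l + 1)*(l - 5) + 2) = (-2 + l)*((1 + l)*(-5 + l) + 2) = (-2 + l)*(2 + (1 + l)*(-5 + l)))
A(D(2, 0))*76 = (6 + (-⅛*2)³ - 6*(-⅛*2)² + 5*(-⅛*2))*76 = (6 + (-¼)³ - 6*(-¼)² + 5*(-¼))*76 = (6 - 1/64 - 6*1/16 - 5/4)*76 = (6 - 1/64 - 3/8 - 5/4)*76 = (279/64)*76 = 5301/16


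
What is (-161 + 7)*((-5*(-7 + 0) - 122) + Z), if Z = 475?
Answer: -59752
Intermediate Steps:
(-161 + 7)*((-5*(-7 + 0) - 122) + Z) = (-161 + 7)*((-5*(-7 + 0) - 122) + 475) = -154*((-5*(-7) - 122) + 475) = -154*((35 - 122) + 475) = -154*(-87 + 475) = -154*388 = -59752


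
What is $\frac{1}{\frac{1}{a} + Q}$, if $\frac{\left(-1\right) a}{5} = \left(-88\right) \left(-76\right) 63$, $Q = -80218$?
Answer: $- \frac{2106720}{168996864961} \approx -1.2466 \cdot 10^{-5}$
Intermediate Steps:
$a = -2106720$ ($a = - 5 \left(-88\right) \left(-76\right) 63 = - 5 \cdot 6688 \cdot 63 = \left(-5\right) 421344 = -2106720$)
$\frac{1}{\frac{1}{a} + Q} = \frac{1}{\frac{1}{-2106720} - 80218} = \frac{1}{- \frac{1}{2106720} - 80218} = \frac{1}{- \frac{168996864961}{2106720}} = - \frac{2106720}{168996864961}$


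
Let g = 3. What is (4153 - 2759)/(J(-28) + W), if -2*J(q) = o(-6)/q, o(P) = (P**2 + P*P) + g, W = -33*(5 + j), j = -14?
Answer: 78064/16707 ≈ 4.6725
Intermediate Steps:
W = 297 (W = -33*(5 - 14) = -33*(-9) = 297)
o(P) = 3 + 2*P**2 (o(P) = (P**2 + P*P) + 3 = (P**2 + P**2) + 3 = 2*P**2 + 3 = 3 + 2*P**2)
J(q) = -75/(2*q) (J(q) = -(3 + 2*(-6)**2)/(2*q) = -(3 + 2*36)/(2*q) = -(3 + 72)/(2*q) = -75/(2*q))
(4153 - 2759)/(J(-28) + W) = (4153 - 2759)/(-75/2/(-28) + 297) = 1394/(-75/2*(-1/28) + 297) = 1394/(75/56 + 297) = 1394/(16707/56) = 1394*(56/16707) = 78064/16707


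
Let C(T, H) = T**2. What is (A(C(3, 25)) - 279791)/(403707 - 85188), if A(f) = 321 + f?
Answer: -279461/318519 ≈ -0.87738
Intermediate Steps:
(A(C(3, 25)) - 279791)/(403707 - 85188) = ((321 + 3**2) - 279791)/(403707 - 85188) = ((321 + 9) - 279791)/318519 = (330 - 279791)*(1/318519) = -279461*1/318519 = -279461/318519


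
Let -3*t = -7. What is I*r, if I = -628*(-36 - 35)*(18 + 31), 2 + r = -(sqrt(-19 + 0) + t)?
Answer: -28402556/3 - 2184812*I*sqrt(19) ≈ -9.4675e+6 - 9.5234e+6*I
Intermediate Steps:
t = 7/3 (t = -1/3*(-7) = 7/3 ≈ 2.3333)
r = -13/3 - I*sqrt(19) (r = -2 - (sqrt(-19 + 0) + 7/3) = -2 - (sqrt(-19) + 7/3) = -2 - (I*sqrt(19) + 7/3) = -2 - (7/3 + I*sqrt(19)) = -2 + (-7/3 - I*sqrt(19)) = -13/3 - I*sqrt(19) ≈ -4.3333 - 4.3589*I)
I = 2184812 (I = -(-44588)*49 = -628*(-3479) = 2184812)
I*r = 2184812*(-13/3 - I*sqrt(19)) = -28402556/3 - 2184812*I*sqrt(19)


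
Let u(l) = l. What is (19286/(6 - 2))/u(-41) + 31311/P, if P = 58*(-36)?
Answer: -1261227/9512 ≈ -132.59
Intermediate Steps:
P = -2088
(19286/(6 - 2))/u(-41) + 31311/P = (19286/(6 - 2))/(-41) + 31311/(-2088) = (19286/4)*(-1/41) + 31311*(-1/2088) = ((¼)*19286)*(-1/41) - 3479/232 = (9643/2)*(-1/41) - 3479/232 = -9643/82 - 3479/232 = -1261227/9512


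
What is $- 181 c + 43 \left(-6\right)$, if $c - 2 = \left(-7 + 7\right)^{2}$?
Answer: $-620$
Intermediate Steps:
$c = 2$ ($c = 2 + \left(-7 + 7\right)^{2} = 2 + 0^{2} = 2 + 0 = 2$)
$- 181 c + 43 \left(-6\right) = \left(-181\right) 2 + 43 \left(-6\right) = -362 - 258 = -620$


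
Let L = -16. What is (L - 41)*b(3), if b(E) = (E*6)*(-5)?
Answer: 5130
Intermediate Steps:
b(E) = -30*E (b(E) = (6*E)*(-5) = -30*E)
(L - 41)*b(3) = (-16 - 41)*(-30*3) = -57*(-90) = 5130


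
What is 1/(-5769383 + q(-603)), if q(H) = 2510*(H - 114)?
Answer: -1/7569053 ≈ -1.3212e-7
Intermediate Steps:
q(H) = -286140 + 2510*H (q(H) = 2510*(-114 + H) = -286140 + 2510*H)
1/(-5769383 + q(-603)) = 1/(-5769383 + (-286140 + 2510*(-603))) = 1/(-5769383 + (-286140 - 1513530)) = 1/(-5769383 - 1799670) = 1/(-7569053) = -1/7569053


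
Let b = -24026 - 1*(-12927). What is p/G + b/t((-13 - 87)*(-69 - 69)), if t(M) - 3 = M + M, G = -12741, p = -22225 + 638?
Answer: 151484534/117229941 ≈ 1.2922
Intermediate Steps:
p = -21587
b = -11099 (b = -24026 + 12927 = -11099)
t(M) = 3 + 2*M (t(M) = 3 + (M + M) = 3 + 2*M)
p/G + b/t((-13 - 87)*(-69 - 69)) = -21587/(-12741) - 11099/(3 + 2*((-13 - 87)*(-69 - 69))) = -21587*(-1/12741) - 11099/(3 + 2*(-100*(-138))) = 21587/12741 - 11099/(3 + 2*13800) = 21587/12741 - 11099/(3 + 27600) = 21587/12741 - 11099/27603 = 151484534/117229941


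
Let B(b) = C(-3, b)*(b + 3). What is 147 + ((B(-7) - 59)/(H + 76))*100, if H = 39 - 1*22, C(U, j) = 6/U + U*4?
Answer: 4457/31 ≈ 143.77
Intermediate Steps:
C(U, j) = 4*U + 6/U (C(U, j) = 6/U + 4*U = 4*U + 6/U)
H = 17 (H = 39 - 22 = 17)
B(b) = -42 - 14*b (B(b) = (4*(-3) + 6/(-3))*(b + 3) = (-12 + 6*(-⅓))*(3 + b) = (-12 - 2)*(3 + b) = -14*(3 + b) = -42 - 14*b)
147 + ((B(-7) - 59)/(H + 76))*100 = 147 + (((-42 - 14*(-7)) - 59)/(17 + 76))*100 = 147 + (((-42 + 98) - 59)/93)*100 = 147 + ((56 - 59)*(1/93))*100 = 147 - 3*1/93*100 = 147 - 1/31*100 = 147 - 100/31 = 4457/31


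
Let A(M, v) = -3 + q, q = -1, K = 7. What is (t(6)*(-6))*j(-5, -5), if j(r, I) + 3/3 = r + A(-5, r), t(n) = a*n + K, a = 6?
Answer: 2580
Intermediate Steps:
t(n) = 7 + 6*n (t(n) = 6*n + 7 = 7 + 6*n)
A(M, v) = -4 (A(M, v) = -3 - 1 = -4)
j(r, I) = -5 + r (j(r, I) = -1 + (r - 4) = -1 + (-4 + r) = -5 + r)
(t(6)*(-6))*j(-5, -5) = ((7 + 6*6)*(-6))*(-5 - 5) = ((7 + 36)*(-6))*(-10) = (43*(-6))*(-10) = -258*(-10) = 2580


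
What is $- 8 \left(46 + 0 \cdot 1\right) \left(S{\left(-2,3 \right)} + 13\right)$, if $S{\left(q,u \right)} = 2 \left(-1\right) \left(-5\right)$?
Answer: $-8464$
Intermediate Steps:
$S{\left(q,u \right)} = 10$ ($S{\left(q,u \right)} = \left(-2\right) \left(-5\right) = 10$)
$- 8 \left(46 + 0 \cdot 1\right) \left(S{\left(-2,3 \right)} + 13\right) = - 8 \left(46 + 0 \cdot 1\right) \left(10 + 13\right) = - 8 \left(46 + 0\right) 23 = - 8 \cdot 46 \cdot 23 = \left(-8\right) 1058 = -8464$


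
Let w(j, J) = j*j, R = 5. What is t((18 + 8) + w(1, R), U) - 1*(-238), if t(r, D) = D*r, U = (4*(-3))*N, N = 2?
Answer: -410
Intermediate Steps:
w(j, J) = j²
U = -24 (U = (4*(-3))*2 = -12*2 = -24)
t((18 + 8) + w(1, R), U) - 1*(-238) = -24*((18 + 8) + 1²) - 1*(-238) = -24*(26 + 1) + 238 = -24*27 + 238 = -648 + 238 = -410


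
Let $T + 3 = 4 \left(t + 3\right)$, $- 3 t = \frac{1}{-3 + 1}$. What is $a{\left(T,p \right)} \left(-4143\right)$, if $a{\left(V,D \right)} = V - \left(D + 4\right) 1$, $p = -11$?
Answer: $-69050$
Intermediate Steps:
$t = \frac{1}{6}$ ($t = - \frac{1}{3 \left(-3 + 1\right)} = - \frac{1}{3 \left(-2\right)} = \left(- \frac{1}{3}\right) \left(- \frac{1}{2}\right) = \frac{1}{6} \approx 0.16667$)
$T = \frac{29}{3}$ ($T = -3 + 4 \left(\frac{1}{6} + 3\right) = -3 + 4 \cdot \frac{19}{6} = -3 + \frac{38}{3} = \frac{29}{3} \approx 9.6667$)
$a{\left(V,D \right)} = -4 + V - D$ ($a{\left(V,D \right)} = V - \left(4 + D\right) 1 = V - \left(4 + D\right) = -4 + V - D$)
$a{\left(T,p \right)} \left(-4143\right) = \left(-4 + \frac{29}{3} - -11\right) \left(-4143\right) = \left(-4 + \frac{29}{3} + 11\right) \left(-4143\right) = \frac{50}{3} \left(-4143\right) = -69050$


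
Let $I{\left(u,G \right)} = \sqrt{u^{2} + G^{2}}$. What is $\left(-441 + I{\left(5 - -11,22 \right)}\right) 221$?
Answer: $-97461 + 442 \sqrt{185} \approx -91449.0$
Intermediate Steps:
$I{\left(u,G \right)} = \sqrt{G^{2} + u^{2}}$
$\left(-441 + I{\left(5 - -11,22 \right)}\right) 221 = \left(-441 + \sqrt{22^{2} + \left(5 - -11\right)^{2}}\right) 221 = \left(-441 + \sqrt{484 + \left(5 + 11\right)^{2}}\right) 221 = \left(-441 + \sqrt{484 + 16^{2}}\right) 221 = \left(-441 + \sqrt{484 + 256}\right) 221 = \left(-441 + \sqrt{740}\right) 221 = \left(-441 + 2 \sqrt{185}\right) 221 = -97461 + 442 \sqrt{185}$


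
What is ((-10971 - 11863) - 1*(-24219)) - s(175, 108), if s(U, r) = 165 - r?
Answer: 1328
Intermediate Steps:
((-10971 - 11863) - 1*(-24219)) - s(175, 108) = ((-10971 - 11863) - 1*(-24219)) - (165 - 1*108) = (-22834 + 24219) - (165 - 108) = 1385 - 1*57 = 1385 - 57 = 1328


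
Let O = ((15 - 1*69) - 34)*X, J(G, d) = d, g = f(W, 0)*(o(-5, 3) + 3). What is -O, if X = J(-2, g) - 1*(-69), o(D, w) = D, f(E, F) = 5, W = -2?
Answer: 5192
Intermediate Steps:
g = -10 (g = 5*(-5 + 3) = 5*(-2) = -10)
X = 59 (X = -10 - 1*(-69) = -10 + 69 = 59)
O = -5192 (O = ((15 - 1*69) - 34)*59 = ((15 - 69) - 34)*59 = (-54 - 34)*59 = -88*59 = -5192)
-O = -1*(-5192) = 5192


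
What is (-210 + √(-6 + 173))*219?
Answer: -45990 + 219*√167 ≈ -43160.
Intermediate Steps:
(-210 + √(-6 + 173))*219 = (-210 + √167)*219 = -45990 + 219*√167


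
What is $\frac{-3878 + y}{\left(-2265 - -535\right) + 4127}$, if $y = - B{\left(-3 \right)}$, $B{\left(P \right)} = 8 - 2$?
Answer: $- \frac{3884}{2397} \approx -1.6204$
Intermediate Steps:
$B{\left(P \right)} = 6$
$y = -6$ ($y = \left(-1\right) 6 = -6$)
$\frac{-3878 + y}{\left(-2265 - -535\right) + 4127} = \frac{-3878 - 6}{\left(-2265 - -535\right) + 4127} = - \frac{3884}{\left(-2265 + 535\right) + 4127} = - \frac{3884}{-1730 + 4127} = - \frac{3884}{2397}$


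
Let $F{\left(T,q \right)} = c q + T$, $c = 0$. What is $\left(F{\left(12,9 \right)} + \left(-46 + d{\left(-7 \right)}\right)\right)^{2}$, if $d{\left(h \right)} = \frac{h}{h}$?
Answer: $1089$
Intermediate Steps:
$F{\left(T,q \right)} = T$ ($F{\left(T,q \right)} = 0 q + T = 0 + T = T$)
$d{\left(h \right)} = 1$
$\left(F{\left(12,9 \right)} + \left(-46 + d{\left(-7 \right)}\right)\right)^{2} = \left(12 + \left(-46 + 1\right)\right)^{2} = \left(12 - 45\right)^{2} = \left(-33\right)^{2} = 1089$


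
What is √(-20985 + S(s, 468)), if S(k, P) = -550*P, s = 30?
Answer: I*√278385 ≈ 527.62*I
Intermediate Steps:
√(-20985 + S(s, 468)) = √(-20985 - 550*468) = √(-20985 - 257400) = √(-278385) = I*√278385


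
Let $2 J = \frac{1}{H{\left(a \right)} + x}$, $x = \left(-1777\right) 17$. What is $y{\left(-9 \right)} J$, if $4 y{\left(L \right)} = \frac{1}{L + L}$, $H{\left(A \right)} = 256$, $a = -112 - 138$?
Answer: $\frac{1}{4313232} \approx 2.3184 \cdot 10^{-7}$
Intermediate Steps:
$a = -250$ ($a = -112 - 138 = -250$)
$x = -30209$
$y{\left(L \right)} = \frac{1}{8 L}$ ($y{\left(L \right)} = \frac{1}{4 \left(L + L\right)} = \frac{1}{4 \cdot 2 L} = \frac{\frac{1}{2} \frac{1}{L}}{4} = \frac{1}{8 L}$)
$J = - \frac{1}{59906}$ ($J = \frac{1}{2 \left(256 - 30209\right)} = \frac{1}{2 \left(-29953\right)} = \frac{1}{2} \left(- \frac{1}{29953}\right) = - \frac{1}{59906} \approx -1.6693 \cdot 10^{-5}$)
$y{\left(-9 \right)} J = \frac{1}{8 \left(-9\right)} \left(- \frac{1}{59906}\right) = \frac{1}{8} \left(- \frac{1}{9}\right) \left(- \frac{1}{59906}\right) = \left(- \frac{1}{72}\right) \left(- \frac{1}{59906}\right) = \frac{1}{4313232}$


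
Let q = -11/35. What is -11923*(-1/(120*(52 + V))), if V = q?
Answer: 83461/43416 ≈ 1.9224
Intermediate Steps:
q = -11/35 (q = -11*1/35 = -11/35 ≈ -0.31429)
V = -11/35 ≈ -0.31429
-11923*(-1/(120*(52 + V))) = -11923*(-1/(120*(52 - 11/35))) = -11923/((-120*1809/35)) = -11923/(-43416/7) = -11923*(-7/43416) = 83461/43416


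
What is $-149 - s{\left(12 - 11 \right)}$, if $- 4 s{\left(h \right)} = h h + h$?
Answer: $- \frac{297}{2} \approx -148.5$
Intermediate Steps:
$s{\left(h \right)} = - \frac{h}{4} - \frac{h^{2}}{4}$ ($s{\left(h \right)} = - \frac{h h + h}{4} = - \frac{h^{2} + h}{4} = - \frac{h + h^{2}}{4} = - \frac{h}{4} - \frac{h^{2}}{4}$)
$-149 - s{\left(12 - 11 \right)} = -149 - - \frac{\left(12 - 11\right) \left(1 + \left(12 - 11\right)\right)}{4} = -149 - \left(- \frac{1}{4}\right) 1 \left(1 + 1\right) = -149 - \left(- \frac{1}{4}\right) 1 \cdot 2 = -149 - - \frac{1}{2} = -149 + \frac{1}{2} = - \frac{297}{2}$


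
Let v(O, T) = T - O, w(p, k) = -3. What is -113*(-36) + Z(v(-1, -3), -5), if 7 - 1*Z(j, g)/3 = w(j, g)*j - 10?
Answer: 4101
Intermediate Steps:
Z(j, g) = 51 + 9*j (Z(j, g) = 21 - 3*(-3*j - 10) = 21 - 3*(-10 - 3*j) = 21 + (30 + 9*j) = 51 + 9*j)
-113*(-36) + Z(v(-1, -3), -5) = -113*(-36) + (51 + 9*(-3 - 1*(-1))) = 4068 + (51 + 9*(-3 + 1)) = 4068 + (51 + 9*(-2)) = 4068 + (51 - 18) = 4068 + 33 = 4101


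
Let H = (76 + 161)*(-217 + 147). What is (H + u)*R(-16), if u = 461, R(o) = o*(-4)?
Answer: -1032256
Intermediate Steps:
R(o) = -4*o
H = -16590 (H = 237*(-70) = -16590)
(H + u)*R(-16) = (-16590 + 461)*(-4*(-16)) = -16129*64 = -1032256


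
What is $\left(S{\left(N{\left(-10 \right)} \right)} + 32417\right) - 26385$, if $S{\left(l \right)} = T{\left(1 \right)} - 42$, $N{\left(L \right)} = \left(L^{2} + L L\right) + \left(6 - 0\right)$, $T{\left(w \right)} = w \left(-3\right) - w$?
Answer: $5986$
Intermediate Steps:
$T{\left(w \right)} = - 4 w$ ($T{\left(w \right)} = - 3 w - w = - 4 w$)
$N{\left(L \right)} = 6 + 2 L^{2}$ ($N{\left(L \right)} = \left(L^{2} + L^{2}\right) + \left(6 + 0\right) = 2 L^{2} + 6 = 6 + 2 L^{2}$)
$S{\left(l \right)} = -46$ ($S{\left(l \right)} = \left(-4\right) 1 - 42 = -4 - 42 = -46$)
$\left(S{\left(N{\left(-10 \right)} \right)} + 32417\right) - 26385 = \left(-46 + 32417\right) - 26385 = 32371 - 26385 = 5986$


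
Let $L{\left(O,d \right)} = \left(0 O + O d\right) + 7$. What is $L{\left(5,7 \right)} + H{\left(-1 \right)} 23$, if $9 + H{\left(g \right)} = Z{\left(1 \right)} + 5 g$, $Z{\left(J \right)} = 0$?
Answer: $-280$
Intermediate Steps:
$L{\left(O,d \right)} = 7 + O d$ ($L{\left(O,d \right)} = \left(0 + O d\right) + 7 = O d + 7 = 7 + O d$)
$H{\left(g \right)} = -9 + 5 g$ ($H{\left(g \right)} = -9 + \left(0 + 5 g\right) = -9 + 5 g$)
$L{\left(5,7 \right)} + H{\left(-1 \right)} 23 = \left(7 + 5 \cdot 7\right) + \left(-9 + 5 \left(-1\right)\right) 23 = \left(7 + 35\right) + \left(-9 - 5\right) 23 = 42 - 322 = -280$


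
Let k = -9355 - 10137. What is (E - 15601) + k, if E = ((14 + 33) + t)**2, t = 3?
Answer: -32593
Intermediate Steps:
k = -19492
E = 2500 (E = ((14 + 33) + 3)**2 = (47 + 3)**2 = 50**2 = 2500)
(E - 15601) + k = (2500 - 15601) - 19492 = -13101 - 19492 = -32593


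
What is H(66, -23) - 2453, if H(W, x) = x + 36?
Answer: -2440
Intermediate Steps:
H(W, x) = 36 + x
H(66, -23) - 2453 = (36 - 23) - 2453 = 13 - 2453 = -2440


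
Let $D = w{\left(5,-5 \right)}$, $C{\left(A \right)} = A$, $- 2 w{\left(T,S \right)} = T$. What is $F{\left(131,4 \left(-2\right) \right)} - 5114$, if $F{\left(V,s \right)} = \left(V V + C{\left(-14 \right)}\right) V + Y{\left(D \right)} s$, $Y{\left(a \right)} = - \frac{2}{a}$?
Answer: $\frac{11205683}{5} \approx 2.2411 \cdot 10^{6}$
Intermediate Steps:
$w{\left(T,S \right)} = - \frac{T}{2}$
$D = - \frac{5}{2}$ ($D = \left(- \frac{1}{2}\right) 5 = - \frac{5}{2} \approx -2.5$)
$F{\left(V,s \right)} = \frac{4 s}{5} + V \left(-14 + V^{2}\right)$ ($F{\left(V,s \right)} = \left(V V - 14\right) V + - \frac{2}{- \frac{5}{2}} s = \left(V^{2} - 14\right) V + \left(-2\right) \left(- \frac{2}{5}\right) s = \left(-14 + V^{2}\right) V + \frac{4 s}{5} = V \left(-14 + V^{2}\right) + \frac{4 s}{5} = \frac{4 s}{5} + V \left(-14 + V^{2}\right)$)
$F{\left(131,4 \left(-2\right) \right)} - 5114 = \left(131^{3} - 1834 + \frac{4 \cdot 4 \left(-2\right)}{5}\right) - 5114 = \left(2248091 - 1834 + \frac{4}{5} \left(-8\right)\right) - 5114 = \left(2248091 - 1834 - \frac{32}{5}\right) - 5114 = \frac{11231253}{5} - 5114 = \frac{11205683}{5}$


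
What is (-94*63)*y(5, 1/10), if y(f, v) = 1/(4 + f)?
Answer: -658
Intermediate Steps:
(-94*63)*y(5, 1/10) = (-94*63)/(4 + 5) = -5922/9 = -5922*1/9 = -658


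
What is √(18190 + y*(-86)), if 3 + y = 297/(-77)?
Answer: √920206/7 ≈ 137.04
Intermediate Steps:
y = -48/7 (y = -3 + 297/(-77) = -3 + 297*(-1/77) = -3 - 27/7 = -48/7 ≈ -6.8571)
√(18190 + y*(-86)) = √(18190 - 48/7*(-86)) = √(18190 + 4128/7) = √(131458/7) = √920206/7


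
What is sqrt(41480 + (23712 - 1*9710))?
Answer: sqrt(55482) ≈ 235.55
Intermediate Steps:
sqrt(41480 + (23712 - 1*9710)) = sqrt(41480 + (23712 - 9710)) = sqrt(41480 + 14002) = sqrt(55482)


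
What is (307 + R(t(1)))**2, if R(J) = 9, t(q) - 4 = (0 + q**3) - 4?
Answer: 99856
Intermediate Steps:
t(q) = q**3 (t(q) = 4 + ((0 + q**3) - 4) = 4 + (q**3 - 4) = 4 + (-4 + q**3) = q**3)
(307 + R(t(1)))**2 = (307 + 9)**2 = 316**2 = 99856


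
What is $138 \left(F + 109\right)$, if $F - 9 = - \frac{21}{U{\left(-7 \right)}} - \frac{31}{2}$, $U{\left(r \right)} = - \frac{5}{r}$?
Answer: $\frac{50439}{5} \approx 10088.0$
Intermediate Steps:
$F = - \frac{359}{10}$ ($F = 9 - \left(\frac{31}{2} + \frac{147}{5}\right) = 9 - \left(\frac{31}{2} + \frac{21}{\left(-5\right) \left(- \frac{1}{7}\right)}\right) = 9 - \left(\frac{31}{2} + \frac{21}{\frac{5}{7}}\right) = 9 - \frac{449}{10} = - \frac{359}{10} \approx -35.9$)
$138 \left(F + 109\right) = 138 \left(- \frac{359}{10} + 109\right) = 138 \cdot \frac{731}{10} = \frac{50439}{5}$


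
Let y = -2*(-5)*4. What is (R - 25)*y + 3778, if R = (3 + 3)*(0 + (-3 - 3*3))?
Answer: -102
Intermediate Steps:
R = -72 (R = 6*(0 + (-3 - 9)) = 6*(0 - 12) = 6*(-12) = -72)
y = 40 (y = 10*4 = 40)
(R - 25)*y + 3778 = (-72 - 25)*40 + 3778 = -97*40 + 3778 = -3880 + 3778 = -102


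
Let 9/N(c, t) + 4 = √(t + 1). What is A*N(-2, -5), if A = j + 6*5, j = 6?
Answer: -324/5 - 162*I/5 ≈ -64.8 - 32.4*I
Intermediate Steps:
N(c, t) = 9/(-4 + √(1 + t)) (N(c, t) = 9/(-4 + √(t + 1)) = 9/(-4 + √(1 + t)))
A = 36 (A = 6 + 6*5 = 6 + 30 = 36)
A*N(-2, -5) = 36*(9/(-4 + √(1 - 5))) = 36*(9/(-4 + √(-4))) = 36*(9/(-4 + 2*I)) = 36*(9*((-4 - 2*I)/20)) = 36*(9*(-4 - 2*I)/20) = 81*(-4 - 2*I)/5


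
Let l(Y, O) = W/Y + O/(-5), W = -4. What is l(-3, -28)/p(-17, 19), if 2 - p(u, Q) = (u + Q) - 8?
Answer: 13/15 ≈ 0.86667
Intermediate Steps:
p(u, Q) = 10 - Q - u (p(u, Q) = 2 - ((u + Q) - 8) = 2 - ((Q + u) - 8) = 2 - (-8 + Q + u) = 2 + (8 - Q - u) = 10 - Q - u)
l(Y, O) = -4/Y - O/5 (l(Y, O) = -4/Y + O/(-5) = -4/Y + O*(-⅕) = -4/Y - O/5)
l(-3, -28)/p(-17, 19) = (-4/(-3) - ⅕*(-28))/(10 - 1*19 - 1*(-17)) = (-4*(-⅓) + 28/5)/(10 - 19 + 17) = (4/3 + 28/5)/8 = (104/15)*(⅛) = 13/15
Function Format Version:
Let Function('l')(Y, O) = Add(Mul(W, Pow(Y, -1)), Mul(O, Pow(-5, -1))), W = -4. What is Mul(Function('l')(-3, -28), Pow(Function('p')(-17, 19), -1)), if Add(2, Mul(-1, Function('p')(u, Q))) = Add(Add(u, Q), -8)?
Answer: Rational(13, 15) ≈ 0.86667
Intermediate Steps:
Function('p')(u, Q) = Add(10, Mul(-1, Q), Mul(-1, u)) (Function('p')(u, Q) = Add(2, Mul(-1, Add(Add(u, Q), -8))) = Add(2, Mul(-1, Add(Add(Q, u), -8))) = Add(2, Mul(-1, Add(-8, Q, u))) = Add(2, Add(8, Mul(-1, Q), Mul(-1, u))) = Add(10, Mul(-1, Q), Mul(-1, u)))
Function('l')(Y, O) = Add(Mul(-4, Pow(Y, -1)), Mul(Rational(-1, 5), O)) (Function('l')(Y, O) = Add(Mul(-4, Pow(Y, -1)), Mul(O, Pow(-5, -1))) = Add(Mul(-4, Pow(Y, -1)), Mul(O, Rational(-1, 5))) = Add(Mul(-4, Pow(Y, -1)), Mul(Rational(-1, 5), O)))
Mul(Function('l')(-3, -28), Pow(Function('p')(-17, 19), -1)) = Mul(Add(Mul(-4, Pow(-3, -1)), Mul(Rational(-1, 5), -28)), Pow(Add(10, Mul(-1, 19), Mul(-1, -17)), -1)) = Mul(Add(Mul(-4, Rational(-1, 3)), Rational(28, 5)), Pow(Add(10, -19, 17), -1)) = Mul(Add(Rational(4, 3), Rational(28, 5)), Pow(8, -1)) = Mul(Rational(104, 15), Rational(1, 8)) = Rational(13, 15)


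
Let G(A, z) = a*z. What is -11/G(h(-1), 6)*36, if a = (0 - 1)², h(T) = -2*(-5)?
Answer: -66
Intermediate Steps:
h(T) = 10
a = 1 (a = (-1)² = 1)
G(A, z) = z (G(A, z) = 1*z = z)
-11/G(h(-1), 6)*36 = -11/6*36 = -66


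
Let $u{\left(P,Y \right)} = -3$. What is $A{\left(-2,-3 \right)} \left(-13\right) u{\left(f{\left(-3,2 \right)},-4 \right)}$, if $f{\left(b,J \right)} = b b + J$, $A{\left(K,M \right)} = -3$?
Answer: $-117$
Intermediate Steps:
$f{\left(b,J \right)} = J + b^{2}$ ($f{\left(b,J \right)} = b^{2} + J = J + b^{2}$)
$A{\left(-2,-3 \right)} \left(-13\right) u{\left(f{\left(-3,2 \right)},-4 \right)} = \left(-3\right) \left(-13\right) \left(-3\right) = 39 \left(-3\right) = -117$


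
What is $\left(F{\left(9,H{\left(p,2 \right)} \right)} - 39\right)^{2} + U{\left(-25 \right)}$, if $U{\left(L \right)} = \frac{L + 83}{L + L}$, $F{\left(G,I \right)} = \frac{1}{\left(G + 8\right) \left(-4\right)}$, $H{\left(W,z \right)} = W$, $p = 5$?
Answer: $\frac{175826129}{115600} \approx 1521.0$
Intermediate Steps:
$F{\left(G,I \right)} = - \frac{1}{4 \left(8 + G\right)}$ ($F{\left(G,I \right)} = \frac{1}{8 + G} \left(- \frac{1}{4}\right) = - \frac{1}{4 \left(8 + G\right)}$)
$U{\left(L \right)} = \frac{83 + L}{2 L}$
$\left(F{\left(9,H{\left(p,2 \right)} \right)} - 39\right)^{2} + U{\left(-25 \right)} = \left(- \frac{1}{32 + 4 \cdot 9} - 39\right)^{2} + \frac{83 - 25}{2 \left(-25\right)} = \left(- \frac{1}{32 + 36} - 39\right)^{2} + \frac{1}{2} \left(- \frac{1}{25}\right) 58 = \left(- \frac{1}{68} - 39\right)^{2} - \frac{29}{25} = \left(- \frac{2653}{68}\right)^{2} - \frac{29}{25} = \frac{7038409}{4624} - \frac{29}{25} = \frac{175826129}{115600}$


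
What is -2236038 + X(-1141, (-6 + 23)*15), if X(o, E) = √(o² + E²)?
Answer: -2236038 + √1366906 ≈ -2.2349e+6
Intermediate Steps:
X(o, E) = √(E² + o²)
-2236038 + X(-1141, (-6 + 23)*15) = -2236038 + √(((-6 + 23)*15)² + (-1141)²) = -2236038 + √((17*15)² + 1301881) = -2236038 + √(255² + 1301881) = -2236038 + √(65025 + 1301881) = -2236038 + √1366906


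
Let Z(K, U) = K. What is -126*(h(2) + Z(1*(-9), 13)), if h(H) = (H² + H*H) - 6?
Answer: 882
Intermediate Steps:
h(H) = -6 + 2*H² (h(H) = (H² + H²) - 6 = 2*H² - 6 = -6 + 2*H²)
-126*(h(2) + Z(1*(-9), 13)) = -126*((-6 + 2*2²) + 1*(-9)) = -126*((-6 + 2*4) - 9) = -126*((-6 + 8) - 9) = -126*(2 - 9) = -126*(-7) = 882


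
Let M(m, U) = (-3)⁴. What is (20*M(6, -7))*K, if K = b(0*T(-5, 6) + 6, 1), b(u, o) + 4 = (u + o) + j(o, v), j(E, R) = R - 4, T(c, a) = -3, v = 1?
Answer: 0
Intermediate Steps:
j(E, R) = -4 + R
M(m, U) = 81
b(u, o) = -7 + o + u (b(u, o) = -4 + ((u + o) + (-4 + 1)) = -4 + ((o + u) - 3) = -4 + (-3 + o + u) = -7 + o + u)
K = 0 (K = -7 + 1 + (0*(-3) + 6) = -7 + 1 + (0 + 6) = -7 + 1 + 6 = 0)
(20*M(6, -7))*K = (20*81)*0 = 1620*0 = 0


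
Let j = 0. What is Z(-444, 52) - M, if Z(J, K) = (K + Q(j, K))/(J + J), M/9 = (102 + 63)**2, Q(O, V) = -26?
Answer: -108791113/444 ≈ -2.4503e+5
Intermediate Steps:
M = 245025 (M = 9*(102 + 63)**2 = 9*165**2 = 9*27225 = 245025)
Z(J, K) = (-26 + K)/(2*J) (Z(J, K) = (K - 26)/(J + J) = (-26 + K)/((2*J)) = (-26 + K)*(1/(2*J)) = (-26 + K)/(2*J))
Z(-444, 52) - M = (1/2)*(-26 + 52)/(-444) - 1*245025 = (1/2)*(-1/444)*26 - 245025 = -13/444 - 245025 = -108791113/444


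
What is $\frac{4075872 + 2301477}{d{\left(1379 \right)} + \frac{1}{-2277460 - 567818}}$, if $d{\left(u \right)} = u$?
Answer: $\frac{18145330808022}{3923638361} \approx 4624.6$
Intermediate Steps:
$\frac{4075872 + 2301477}{d{\left(1379 \right)} + \frac{1}{-2277460 - 567818}} = \frac{4075872 + 2301477}{1379 + \frac{1}{-2277460 - 567818}} = \frac{6377349}{1379 + \frac{1}{-2277460 - 567818}} = \frac{6377349}{1379 + \frac{1}{-2845278}} = \frac{6377349}{1379 - \frac{1}{2845278}} = \frac{6377349}{\frac{3923638361}{2845278}} = 6377349 \cdot \frac{2845278}{3923638361} = \frac{18145330808022}{3923638361}$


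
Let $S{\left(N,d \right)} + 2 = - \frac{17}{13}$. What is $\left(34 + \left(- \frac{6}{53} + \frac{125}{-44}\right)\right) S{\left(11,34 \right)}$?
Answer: $- \frac{3113157}{30316} \approx -102.69$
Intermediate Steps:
$S{\left(N,d \right)} = - \frac{43}{13}$ ($S{\left(N,d \right)} = -2 - \frac{17}{13} = - \frac{43}{13}$)
$\left(34 + \left(- \frac{6}{53} + \frac{125}{-44}\right)\right) S{\left(11,34 \right)} = \left(34 + \left(- \frac{6}{53} + \frac{125}{-44}\right)\right) \left(- \frac{43}{13}\right) = \left(34 + \left(\left(-6\right) \frac{1}{53} + 125 \left(- \frac{1}{44}\right)\right)\right) \left(- \frac{43}{13}\right) = \left(34 - \frac{6889}{2332}\right) \left(- \frac{43}{13}\right) = \frac{72399}{2332} \left(- \frac{43}{13}\right) = - \frac{3113157}{30316}$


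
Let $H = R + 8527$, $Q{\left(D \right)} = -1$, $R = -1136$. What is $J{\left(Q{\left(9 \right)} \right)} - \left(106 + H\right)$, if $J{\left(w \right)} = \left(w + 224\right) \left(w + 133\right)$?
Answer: $21939$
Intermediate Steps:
$H = 7391$ ($H = -1136 + 8527 = 7391$)
$J{\left(w \right)} = \left(133 + w\right) \left(224 + w\right)$ ($J{\left(w \right)} = \left(224 + w\right) \left(133 + w\right) = \left(133 + w\right) \left(224 + w\right)$)
$J{\left(Q{\left(9 \right)} \right)} - \left(106 + H\right) = \left(29792 + \left(-1\right)^{2} + 357 \left(-1\right)\right) + \left(\left(3519 - 3625\right) - 7391\right) = \left(29792 + 1 - 357\right) - 7497 = 29436 - 7497 = 21939$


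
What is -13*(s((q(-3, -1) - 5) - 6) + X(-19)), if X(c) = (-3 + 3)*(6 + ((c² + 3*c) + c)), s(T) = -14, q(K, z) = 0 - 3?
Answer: 182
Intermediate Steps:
q(K, z) = -3
X(c) = 0 (X(c) = 0*(6 + (c² + 4*c)) = 0*(6 + c² + 4*c) = 0)
-13*(s((q(-3, -1) - 5) - 6) + X(-19)) = -13*(-14 + 0) = -13*(-14) = 182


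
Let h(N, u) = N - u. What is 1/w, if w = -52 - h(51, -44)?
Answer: -1/147 ≈ -0.0068027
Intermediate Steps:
w = -147 (w = -52 - (51 - 1*(-44)) = -52 - (51 + 44) = -52 - 1*95 = -52 - 95 = -147)
1/w = 1/(-147) = -1/147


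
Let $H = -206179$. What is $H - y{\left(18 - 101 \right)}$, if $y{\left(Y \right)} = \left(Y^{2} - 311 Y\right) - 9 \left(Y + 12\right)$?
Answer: $-239520$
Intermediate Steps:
$y{\left(Y \right)} = -108 + Y^{2} - 320 Y$ ($y{\left(Y \right)} = \left(Y^{2} - 311 Y\right) - 9 \left(12 + Y\right) = \left(Y^{2} - 311 Y\right) - \left(108 + 9 Y\right) = -108 + Y^{2} - 320 Y$)
$H - y{\left(18 - 101 \right)} = -206179 - \left(-108 + \left(18 - 101\right)^{2} - 320 \left(18 - 101\right)\right) = -206179 - \left(-108 + \left(-83\right)^{2} - -26560\right) = -206179 - \left(-108 + 6889 + 26560\right) = -206179 - 33341 = -239520$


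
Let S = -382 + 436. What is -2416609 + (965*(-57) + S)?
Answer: -2471560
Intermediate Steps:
S = 54
-2416609 + (965*(-57) + S) = -2416609 + (965*(-57) + 54) = -2416609 + (-55005 + 54) = -2416609 - 54951 = -2471560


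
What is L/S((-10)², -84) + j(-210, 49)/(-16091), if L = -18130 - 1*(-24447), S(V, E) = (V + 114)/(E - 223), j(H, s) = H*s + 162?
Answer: -31203414637/3443474 ≈ -9061.6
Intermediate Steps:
j(H, s) = 162 + H*s
S(V, E) = (114 + V)/(-223 + E)
L = 6317 (L = -18130 + 24447 = 6317)
L/S((-10)², -84) + j(-210, 49)/(-16091) = 6317/(((114 + (-10)²)/(-223 - 84))) + (162 - 210*49)/(-16091) = 6317/(((114 + 100)/(-307))) + (162 - 10290)*(-1/16091) = 6317/((-1/307*214)) - 10128*(-1/16091) = 6317/(-214/307) + 10128/16091 = 6317*(-307/214) + 10128/16091 = -1939319/214 + 10128/16091 = -31203414637/3443474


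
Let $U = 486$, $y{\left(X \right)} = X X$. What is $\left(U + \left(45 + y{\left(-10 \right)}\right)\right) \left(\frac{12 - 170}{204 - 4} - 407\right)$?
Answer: $- \frac{25731549}{100} \approx -2.5732 \cdot 10^{5}$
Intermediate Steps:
$y{\left(X \right)} = X^{2}$
$\left(U + \left(45 + y{\left(-10 \right)}\right)\right) \left(\frac{12 - 170}{204 - 4} - 407\right) = \left(486 + \left(45 + \left(-10\right)^{2}\right)\right) \left(\frac{12 - 170}{204 - 4} - 407\right) = \left(486 + \left(45 + 100\right)\right) \left(- \frac{158}{200} - 407\right) = \left(486 + 145\right) \left(\left(-158\right) \frac{1}{200} - 407\right) = 631 \left(- \frac{79}{100} - 407\right) = 631 \left(- \frac{40779}{100}\right) = - \frac{25731549}{100}$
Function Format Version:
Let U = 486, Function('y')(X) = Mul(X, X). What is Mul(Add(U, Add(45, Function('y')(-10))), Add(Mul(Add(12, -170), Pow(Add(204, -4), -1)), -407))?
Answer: Rational(-25731549, 100) ≈ -2.5732e+5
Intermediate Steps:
Function('y')(X) = Pow(X, 2)
Mul(Add(U, Add(45, Function('y')(-10))), Add(Mul(Add(12, -170), Pow(Add(204, -4), -1)), -407)) = Mul(Add(486, Add(45, Pow(-10, 2))), Add(Mul(Add(12, -170), Pow(Add(204, -4), -1)), -407)) = Mul(Add(486, Add(45, 100)), Add(Mul(-158, Pow(200, -1)), -407)) = Mul(Add(486, 145), Add(Mul(-158, Rational(1, 200)), -407)) = Mul(631, Add(Rational(-79, 100), -407)) = Mul(631, Rational(-40779, 100)) = Rational(-25731549, 100)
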